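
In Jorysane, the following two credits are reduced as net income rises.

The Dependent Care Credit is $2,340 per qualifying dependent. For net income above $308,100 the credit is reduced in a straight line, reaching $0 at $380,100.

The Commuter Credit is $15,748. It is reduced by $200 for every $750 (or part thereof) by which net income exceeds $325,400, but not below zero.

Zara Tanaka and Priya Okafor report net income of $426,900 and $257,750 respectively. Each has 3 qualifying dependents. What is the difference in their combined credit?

Zara ($426,900): Dependent Care Credit: base = 3 × $2,340 = $7,020. $426,900 is at or above $380,100, so the credit is $0. Commuter Credit: income exceeds $325,400 by $101,500 → 136 increments × $200 = $27,200 ≥ base, so the credit is $0. total $0 + $0 = $0
Priya ($257,750): Dependent Care Credit: base = 3 × $2,340 = $7,020. $257,750 is at or below the $308,100 threshold, so the full $7,020 applies. Commuter Credit: $257,750 is at or below the $325,400 threshold, so the full $15,748 applies. total $7,020 + $15,748 = $22,768
Difference: |$0 − $22,768| = $22,768.

$22,768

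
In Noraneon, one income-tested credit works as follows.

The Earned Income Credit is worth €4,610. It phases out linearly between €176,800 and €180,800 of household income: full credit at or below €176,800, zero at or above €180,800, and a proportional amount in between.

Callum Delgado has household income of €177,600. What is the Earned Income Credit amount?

€3,688

Earned Income Credit: €177,600 is €800 into a €4,000 phase-out range, leaving 3,200/4,000 of the credit: €4,610 × 3,200/4,000 = €3,688.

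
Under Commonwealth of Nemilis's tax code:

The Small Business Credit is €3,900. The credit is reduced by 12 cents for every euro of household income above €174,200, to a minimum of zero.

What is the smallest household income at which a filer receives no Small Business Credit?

€206,700

The credit falls by 12% of each euro above €174,200, so it reaches zero when the excess is €3,900 / 12% = €32,500: income = €174,200 + €32,500 = €206,700.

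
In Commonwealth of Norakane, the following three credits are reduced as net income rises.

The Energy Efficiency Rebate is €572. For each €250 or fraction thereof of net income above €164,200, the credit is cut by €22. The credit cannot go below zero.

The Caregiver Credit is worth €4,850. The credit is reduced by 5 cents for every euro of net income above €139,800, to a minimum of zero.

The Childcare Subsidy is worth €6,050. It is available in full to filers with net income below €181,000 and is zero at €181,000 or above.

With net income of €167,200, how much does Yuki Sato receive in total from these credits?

€9,838

Energy Efficiency Rebate: income exceeds €164,200 by €3,000, which is 12 full-or-partial €250 increments; reduction = 12 × €22 = €264, leaving €308.
Caregiver Credit: 5% of the €27,400 excess over €139,800 is €1,370; credit = €4,850 − €1,370 = €3,480.
Childcare Subsidy: €167,200 is below the €181,000 cutoff, so the full €6,050 applies.
Total: €308 + €3,480 + €6,050 = €9,838.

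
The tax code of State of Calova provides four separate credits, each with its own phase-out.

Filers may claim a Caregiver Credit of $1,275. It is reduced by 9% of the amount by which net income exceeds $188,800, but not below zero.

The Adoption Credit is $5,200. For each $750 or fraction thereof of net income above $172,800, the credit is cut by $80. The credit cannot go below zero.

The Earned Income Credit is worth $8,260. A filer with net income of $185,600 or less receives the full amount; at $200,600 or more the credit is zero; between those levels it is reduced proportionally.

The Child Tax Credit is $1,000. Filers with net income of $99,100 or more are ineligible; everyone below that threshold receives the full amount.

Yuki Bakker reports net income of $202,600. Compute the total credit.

Caregiver Credit: 9% of the $13,800 excess over $188,800 is $1,242; credit = $1,275 − $1,242 = $33.
Adoption Credit: income exceeds $172,800 by $29,800, which is 40 full-or-partial $750 increments; reduction = 40 × $80 = $3,200, leaving $2,000.
Earned Income Credit: $202,600 is at or above $200,600, so the credit is $0.
Child Tax Credit: $202,600 meets or exceeds the $99,100 cutoff, so the credit is $0.
Total: $33 + $2,000 + $0 + $0 = $2,033.

$2,033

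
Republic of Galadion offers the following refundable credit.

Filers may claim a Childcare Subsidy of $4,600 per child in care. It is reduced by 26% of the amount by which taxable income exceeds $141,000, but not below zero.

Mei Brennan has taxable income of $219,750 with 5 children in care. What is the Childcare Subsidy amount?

Childcare Subsidy: base = 5 × $4,600 = $23,000. 26% of the $78,750 excess over $141,000 is $20,475; credit = $23,000 − $20,475 = $2,525.

$2,525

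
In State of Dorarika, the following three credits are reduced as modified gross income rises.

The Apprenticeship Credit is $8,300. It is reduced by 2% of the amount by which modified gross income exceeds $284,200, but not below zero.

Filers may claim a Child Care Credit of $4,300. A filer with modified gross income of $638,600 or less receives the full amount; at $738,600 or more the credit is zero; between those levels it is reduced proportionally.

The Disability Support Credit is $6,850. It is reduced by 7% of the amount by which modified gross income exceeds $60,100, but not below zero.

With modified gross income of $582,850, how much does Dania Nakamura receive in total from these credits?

$6,627

Apprenticeship Credit: 2% of the $298,650 excess over $284,200 is $5,973; credit = $8,300 − $5,973 = $2,327.
Child Care Credit: $582,850 is at or below the $638,600 threshold, so the full $4,300 applies.
Disability Support Credit: 7% of the $522,750 excess over $60,100 is $36,592.50 ≥ base, so the credit is $0.
Total: $2,327 + $4,300 + $0 = $6,627.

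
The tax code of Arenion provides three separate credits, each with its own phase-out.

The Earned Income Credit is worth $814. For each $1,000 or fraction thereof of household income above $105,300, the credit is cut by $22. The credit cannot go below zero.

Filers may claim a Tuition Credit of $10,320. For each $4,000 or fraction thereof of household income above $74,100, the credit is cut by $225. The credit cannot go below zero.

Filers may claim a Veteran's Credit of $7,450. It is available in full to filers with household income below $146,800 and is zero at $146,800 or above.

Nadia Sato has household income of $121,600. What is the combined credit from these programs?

$15,510

Earned Income Credit: income exceeds $105,300 by $16,300, which is 17 full-or-partial $1,000 increments; reduction = 17 × $22 = $374, leaving $440.
Tuition Credit: income exceeds $74,100 by $47,500, which is 12 full-or-partial $4,000 increments; reduction = 12 × $225 = $2,700, leaving $7,620.
Veteran's Credit: $121,600 is below the $146,800 cutoff, so the full $7,450 applies.
Total: $440 + $7,620 + $7,450 = $15,510.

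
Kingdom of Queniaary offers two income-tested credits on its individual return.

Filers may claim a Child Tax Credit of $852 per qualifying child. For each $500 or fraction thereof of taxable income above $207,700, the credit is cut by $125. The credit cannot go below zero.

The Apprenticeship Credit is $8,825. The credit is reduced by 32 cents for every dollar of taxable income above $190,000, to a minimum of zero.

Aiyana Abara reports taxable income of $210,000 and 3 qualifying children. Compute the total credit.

Child Tax Credit: base = 3 × $852 = $2,556. income exceeds $207,700 by $2,300, which is 5 full-or-partial $500 increments; reduction = 5 × $125 = $625, leaving $1,931.
Apprenticeship Credit: 32% of the $20,000 excess over $190,000 is $6,400; credit = $8,825 − $6,400 = $2,425.
Total: $1,931 + $2,425 = $4,356.

$4,356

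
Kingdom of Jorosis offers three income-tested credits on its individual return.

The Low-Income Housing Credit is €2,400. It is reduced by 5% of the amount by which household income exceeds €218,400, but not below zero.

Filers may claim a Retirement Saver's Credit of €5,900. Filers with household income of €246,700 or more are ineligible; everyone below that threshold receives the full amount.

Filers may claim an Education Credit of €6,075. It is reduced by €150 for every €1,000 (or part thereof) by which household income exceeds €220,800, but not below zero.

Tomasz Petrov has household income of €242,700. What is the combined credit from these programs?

€9,860

Low-Income Housing Credit: 5% of the €24,300 excess over €218,400 is €1,215; credit = €2,400 − €1,215 = €1,185.
Retirement Saver's Credit: €242,700 is below the €246,700 cutoff, so the full €5,900 applies.
Education Credit: income exceeds €220,800 by €21,900, which is 22 full-or-partial €1,000 increments; reduction = 22 × €150 = €3,300, leaving €2,775.
Total: €1,185 + €5,900 + €2,775 = €9,860.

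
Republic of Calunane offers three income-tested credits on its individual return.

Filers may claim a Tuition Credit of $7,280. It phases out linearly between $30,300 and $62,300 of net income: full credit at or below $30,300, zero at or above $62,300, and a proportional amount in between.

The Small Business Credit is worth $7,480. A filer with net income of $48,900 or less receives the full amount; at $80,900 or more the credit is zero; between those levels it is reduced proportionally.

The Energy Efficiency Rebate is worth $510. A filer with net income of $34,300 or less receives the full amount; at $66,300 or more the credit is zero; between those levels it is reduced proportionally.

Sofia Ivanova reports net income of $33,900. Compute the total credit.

Tuition Credit: $33,900 is $3,600 into a $32,000 phase-out range, leaving 28,400/32,000 of the credit: $7,280 × 28,400/32,000 = $6,461.
Small Business Credit: $33,900 is at or below the $48,900 threshold, so the full $7,480 applies.
Energy Efficiency Rebate: $33,900 is at or below the $34,300 threshold, so the full $510 applies.
Total: $6,461 + $7,480 + $510 = $14,451.

$14,451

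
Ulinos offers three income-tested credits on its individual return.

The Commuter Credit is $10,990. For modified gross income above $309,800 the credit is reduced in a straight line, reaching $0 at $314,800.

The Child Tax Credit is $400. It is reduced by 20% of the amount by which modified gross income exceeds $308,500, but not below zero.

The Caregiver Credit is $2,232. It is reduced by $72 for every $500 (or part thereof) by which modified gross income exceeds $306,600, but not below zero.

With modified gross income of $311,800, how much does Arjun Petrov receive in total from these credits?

Commuter Credit: $311,800 is $2,000 into a $5,000 phase-out range, leaving 3,000/5,000 of the credit: $10,990 × 3,000/5,000 = $6,594.
Child Tax Credit: 20% of the $3,300 excess over $308,500 is $660 ≥ base, so the credit is $0.
Caregiver Credit: income exceeds $306,600 by $5,200, which is 11 full-or-partial $500 increments; reduction = 11 × $72 = $792, leaving $1,440.
Total: $6,594 + $0 + $1,440 = $8,034.

$8,034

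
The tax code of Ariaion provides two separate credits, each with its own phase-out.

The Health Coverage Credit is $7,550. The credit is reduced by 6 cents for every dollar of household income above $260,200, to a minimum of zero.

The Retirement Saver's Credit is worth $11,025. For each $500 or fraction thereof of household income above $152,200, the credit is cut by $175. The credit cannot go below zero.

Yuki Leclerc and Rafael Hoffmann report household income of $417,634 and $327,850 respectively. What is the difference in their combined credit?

Yuki ($417,634): Health Coverage Credit: 6% of the $157,434 excess over $260,200 is $9,446.04 ≥ base, so the credit is $0. Retirement Saver's Credit: income exceeds $152,200 by $265,434 → 531 increments × $175 = $92,925 ≥ base, so the credit is $0. total $0 + $0 = $0
Rafael ($327,850): Health Coverage Credit: 6% of the $67,650 excess over $260,200 is $4,059; credit = $7,550 − $4,059 = $3,491. Retirement Saver's Credit: income exceeds $152,200 by $175,650 → 352 increments × $175 = $61,600 ≥ base, so the credit is $0. total $3,491 + $0 = $3,491
Difference: |$0 − $3,491| = $3,491.

$3,491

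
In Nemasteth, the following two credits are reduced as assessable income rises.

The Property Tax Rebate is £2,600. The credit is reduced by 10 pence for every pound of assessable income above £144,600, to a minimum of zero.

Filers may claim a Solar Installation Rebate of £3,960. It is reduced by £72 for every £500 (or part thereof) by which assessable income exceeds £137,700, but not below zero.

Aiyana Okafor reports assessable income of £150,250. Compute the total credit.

£4,123

Property Tax Rebate: 10% of the £5,650 excess over £144,600 is £565; credit = £2,600 − £565 = £2,035.
Solar Installation Rebate: income exceeds £137,700 by £12,550, which is 26 full-or-partial £500 increments; reduction = 26 × £72 = £1,872, leaving £2,088.
Total: £2,035 + £2,088 = £4,123.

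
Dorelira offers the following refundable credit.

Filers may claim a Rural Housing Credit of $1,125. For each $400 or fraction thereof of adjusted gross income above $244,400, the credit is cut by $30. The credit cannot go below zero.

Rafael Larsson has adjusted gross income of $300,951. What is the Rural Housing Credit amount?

$0

Rural Housing Credit: income exceeds $244,400 by $56,551 → 142 increments × $30 = $4,260 ≥ base, so the credit is $0.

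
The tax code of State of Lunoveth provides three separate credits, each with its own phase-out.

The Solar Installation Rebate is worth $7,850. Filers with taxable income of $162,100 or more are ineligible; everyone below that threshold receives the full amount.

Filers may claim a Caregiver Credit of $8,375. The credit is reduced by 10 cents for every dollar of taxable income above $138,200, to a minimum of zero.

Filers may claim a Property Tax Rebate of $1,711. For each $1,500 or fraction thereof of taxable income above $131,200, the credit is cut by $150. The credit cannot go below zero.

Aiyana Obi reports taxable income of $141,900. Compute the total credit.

Solar Installation Rebate: $141,900 is below the $162,100 cutoff, so the full $7,850 applies.
Caregiver Credit: 10% of the $3,700 excess over $138,200 is $370; credit = $8,375 − $370 = $8,005.
Property Tax Rebate: income exceeds $131,200 by $10,700, which is 8 full-or-partial $1,500 increments; reduction = 8 × $150 = $1,200, leaving $511.
Total: $7,850 + $8,005 + $511 = $16,366.

$16,366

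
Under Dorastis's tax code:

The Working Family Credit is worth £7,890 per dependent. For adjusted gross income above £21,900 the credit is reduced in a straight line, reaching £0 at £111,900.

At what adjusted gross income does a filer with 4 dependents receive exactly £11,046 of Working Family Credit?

£80,400

Full credit = 4 × £7,890 = £31,560.
£11,046 is 11,046/31,560 of the full £31,560, so 20,514/31,560 of the £90,000 range has been used: income = £21,900 + £90,000 × 20,514/31,560 = £80,400.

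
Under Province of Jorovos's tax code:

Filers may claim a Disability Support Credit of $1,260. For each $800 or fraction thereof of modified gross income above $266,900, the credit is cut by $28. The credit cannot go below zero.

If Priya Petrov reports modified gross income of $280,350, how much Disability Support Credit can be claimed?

$784

Disability Support Credit: income exceeds $266,900 by $13,450, which is 17 full-or-partial $800 increments; reduction = 17 × $28 = $476, leaving $784.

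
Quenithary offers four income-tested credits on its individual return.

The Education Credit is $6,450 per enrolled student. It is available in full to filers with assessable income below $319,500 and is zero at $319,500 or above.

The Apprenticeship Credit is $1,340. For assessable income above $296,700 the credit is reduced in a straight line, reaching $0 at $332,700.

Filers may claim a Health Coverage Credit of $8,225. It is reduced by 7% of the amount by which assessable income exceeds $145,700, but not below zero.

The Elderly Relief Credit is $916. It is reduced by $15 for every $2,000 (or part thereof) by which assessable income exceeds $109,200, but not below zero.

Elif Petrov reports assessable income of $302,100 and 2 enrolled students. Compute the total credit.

Education Credit: base = 2 × $6,450 = $12,900. $302,100 is below the $319,500 cutoff, so the full $12,900 applies.
Apprenticeship Credit: $302,100 is $5,400 into a $36,000 phase-out range, leaving 30,600/36,000 of the credit: $1,340 × 30,600/36,000 = $1,139.
Health Coverage Credit: 7% of the $156,400 excess over $145,700 is $10,948 ≥ base, so the credit is $0.
Elderly Relief Credit: income exceeds $109,200 by $192,900 → 97 increments × $15 = $1,455 ≥ base, so the credit is $0.
Total: $12,900 + $1,139 + $0 + $0 = $14,039.

$14,039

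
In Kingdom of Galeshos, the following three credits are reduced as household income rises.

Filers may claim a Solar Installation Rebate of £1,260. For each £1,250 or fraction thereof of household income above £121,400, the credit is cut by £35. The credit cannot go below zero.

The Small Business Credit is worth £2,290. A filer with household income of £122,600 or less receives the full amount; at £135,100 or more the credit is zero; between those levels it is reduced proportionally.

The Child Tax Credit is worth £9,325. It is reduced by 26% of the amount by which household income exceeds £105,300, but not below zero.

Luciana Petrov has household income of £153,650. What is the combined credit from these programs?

Solar Installation Rebate: income exceeds £121,400 by £32,250, which is 26 full-or-partial £1,250 increments; reduction = 26 × £35 = £910, leaving £350.
Small Business Credit: £153,650 is at or above £135,100, so the credit is £0.
Child Tax Credit: 26% of the £48,350 excess over £105,300 is £12,571 ≥ base, so the credit is £0.
Total: £350 + £0 + £0 = £350.

£350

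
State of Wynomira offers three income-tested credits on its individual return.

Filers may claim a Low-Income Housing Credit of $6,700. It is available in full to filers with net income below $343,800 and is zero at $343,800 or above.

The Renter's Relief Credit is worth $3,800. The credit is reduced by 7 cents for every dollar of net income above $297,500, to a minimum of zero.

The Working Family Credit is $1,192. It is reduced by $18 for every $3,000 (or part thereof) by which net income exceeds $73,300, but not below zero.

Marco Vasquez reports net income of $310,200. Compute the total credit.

Low-Income Housing Credit: $310,200 is below the $343,800 cutoff, so the full $6,700 applies.
Renter's Relief Credit: 7% of the $12,700 excess over $297,500 is $889; credit = $3,800 − $889 = $2,911.
Working Family Credit: income exceeds $73,300 by $236,900 → 79 increments × $18 = $1,422 ≥ base, so the credit is $0.
Total: $6,700 + $2,911 + $0 = $9,611.

$9,611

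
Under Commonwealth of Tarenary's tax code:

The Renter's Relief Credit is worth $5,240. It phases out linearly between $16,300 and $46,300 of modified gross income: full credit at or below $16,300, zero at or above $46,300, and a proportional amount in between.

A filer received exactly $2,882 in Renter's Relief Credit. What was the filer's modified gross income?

$2,882 is 2,882/5,240 of the full $5,240, so 2,358/5,240 of the $30,000 range has been used: income = $16,300 + $30,000 × 2,358/5,240 = $29,800.

$29,800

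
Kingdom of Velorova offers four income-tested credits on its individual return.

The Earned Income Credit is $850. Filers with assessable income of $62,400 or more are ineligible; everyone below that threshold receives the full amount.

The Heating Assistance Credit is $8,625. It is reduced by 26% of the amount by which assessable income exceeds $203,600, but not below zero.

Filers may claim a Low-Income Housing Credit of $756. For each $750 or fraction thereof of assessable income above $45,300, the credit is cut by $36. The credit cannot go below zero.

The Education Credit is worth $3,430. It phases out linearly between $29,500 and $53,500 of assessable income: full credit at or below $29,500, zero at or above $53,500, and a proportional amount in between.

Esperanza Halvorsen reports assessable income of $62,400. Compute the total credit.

Earned Income Credit: $62,400 meets or exceeds the $62,400 cutoff, so the credit is $0.
Heating Assistance Credit: $62,400 is at or below the $203,600 threshold, so the full $8,625 applies.
Low-Income Housing Credit: income exceeds $45,300 by $17,100 → 23 increments × $36 = $828 ≥ base, so the credit is $0.
Education Credit: $62,400 is at or above $53,500, so the credit is $0.
Total: $0 + $8,625 + $0 + $0 = $8,625.

$8,625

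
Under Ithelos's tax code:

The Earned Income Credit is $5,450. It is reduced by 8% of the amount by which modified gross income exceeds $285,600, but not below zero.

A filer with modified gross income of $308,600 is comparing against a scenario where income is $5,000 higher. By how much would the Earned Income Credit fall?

At $308,600 — 8% of the $23,000 excess over $285,600 is $1,840; credit = $5,450 − $1,840 = $3,610.
At $313,600 — 8% of the $28,000 excess over $285,600 is $2,240; credit = $5,450 − $2,240 = $3,210.
Lost: $3,610 − $3,210 = $400.

$400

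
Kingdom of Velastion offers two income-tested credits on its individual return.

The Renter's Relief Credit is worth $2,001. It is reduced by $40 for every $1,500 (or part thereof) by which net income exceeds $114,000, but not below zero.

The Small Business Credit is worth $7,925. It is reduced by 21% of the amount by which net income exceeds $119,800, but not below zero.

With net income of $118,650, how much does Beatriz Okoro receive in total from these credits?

Renter's Relief Credit: income exceeds $114,000 by $4,650, which is 4 full-or-partial $1,500 increments; reduction = 4 × $40 = $160, leaving $1,841.
Small Business Credit: $118,650 is at or below the $119,800 threshold, so the full $7,925 applies.
Total: $1,841 + $7,925 = $9,766.

$9,766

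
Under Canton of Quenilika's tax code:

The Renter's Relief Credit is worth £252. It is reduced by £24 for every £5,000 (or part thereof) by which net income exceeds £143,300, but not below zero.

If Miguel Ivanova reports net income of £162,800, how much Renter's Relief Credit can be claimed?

£156

Renter's Relief Credit: income exceeds £143,300 by £19,500, which is 4 full-or-partial £5,000 increments; reduction = 4 × £24 = £96, leaving £156.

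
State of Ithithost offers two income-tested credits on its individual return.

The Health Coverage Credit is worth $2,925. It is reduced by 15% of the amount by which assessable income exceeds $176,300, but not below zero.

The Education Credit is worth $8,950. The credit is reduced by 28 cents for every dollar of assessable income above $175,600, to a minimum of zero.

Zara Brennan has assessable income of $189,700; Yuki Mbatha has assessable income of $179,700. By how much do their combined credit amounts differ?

$4,300

Zara ($189,700): Health Coverage Credit: 15% of the $13,400 excess over $176,300 is $2,010; credit = $2,925 − $2,010 = $915. Education Credit: 28% of the $14,100 excess over $175,600 is $3,948; credit = $8,950 − $3,948 = $5,002. total $915 + $5,002 = $5,917
Yuki ($179,700): Health Coverage Credit: 15% of the $3,400 excess over $176,300 is $510; credit = $2,925 − $510 = $2,415. Education Credit: 28% of the $4,100 excess over $175,600 is $1,148; credit = $8,950 − $1,148 = $7,802. total $2,415 + $7,802 = $10,217
Difference: |$5,917 − $10,217| = $4,300.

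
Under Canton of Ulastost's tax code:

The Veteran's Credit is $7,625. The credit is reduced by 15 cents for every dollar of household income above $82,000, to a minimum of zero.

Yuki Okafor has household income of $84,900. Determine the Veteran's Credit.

Veteran's Credit: 15% of the $2,900 excess over $82,000 is $435; credit = $7,625 − $435 = $7,190.

$7,190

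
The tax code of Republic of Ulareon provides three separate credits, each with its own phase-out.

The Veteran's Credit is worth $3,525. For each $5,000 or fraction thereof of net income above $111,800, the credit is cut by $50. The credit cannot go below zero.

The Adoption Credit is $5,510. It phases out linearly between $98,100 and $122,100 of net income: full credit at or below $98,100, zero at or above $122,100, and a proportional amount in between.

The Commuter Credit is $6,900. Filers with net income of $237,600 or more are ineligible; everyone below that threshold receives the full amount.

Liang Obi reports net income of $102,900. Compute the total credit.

$14,833

Veteran's Credit: $102,900 is at or below the $111,800 threshold, so the full $3,525 applies.
Adoption Credit: $102,900 is $4,800 into a $24,000 phase-out range, leaving 19,200/24,000 of the credit: $5,510 × 19,200/24,000 = $4,408.
Commuter Credit: $102,900 is below the $237,600 cutoff, so the full $6,900 applies.
Total: $3,525 + $4,408 + $6,900 = $14,833.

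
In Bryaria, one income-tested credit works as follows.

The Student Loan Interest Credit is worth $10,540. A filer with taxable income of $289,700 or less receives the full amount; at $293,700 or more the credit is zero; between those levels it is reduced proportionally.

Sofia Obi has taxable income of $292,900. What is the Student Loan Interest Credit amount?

Student Loan Interest Credit: $292,900 is $3,200 into a $4,000 phase-out range, leaving 800/4,000 of the credit: $10,540 × 800/4,000 = $2,108.

$2,108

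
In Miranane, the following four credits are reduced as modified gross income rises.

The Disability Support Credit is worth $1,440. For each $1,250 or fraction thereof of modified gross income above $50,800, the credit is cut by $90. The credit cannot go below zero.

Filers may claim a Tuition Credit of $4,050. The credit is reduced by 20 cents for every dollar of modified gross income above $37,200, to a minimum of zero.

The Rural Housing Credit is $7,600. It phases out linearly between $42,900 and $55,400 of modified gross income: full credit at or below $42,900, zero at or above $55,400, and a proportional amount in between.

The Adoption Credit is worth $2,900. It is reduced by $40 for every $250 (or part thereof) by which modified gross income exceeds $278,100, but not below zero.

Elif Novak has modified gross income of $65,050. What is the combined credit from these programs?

Disability Support Credit: income exceeds $50,800 by $14,250, which is 12 full-or-partial $1,250 increments; reduction = 12 × $90 = $1,080, leaving $360.
Tuition Credit: 20% of the $27,850 excess over $37,200 is $5,570 ≥ base, so the credit is $0.
Rural Housing Credit: $65,050 is at or above $55,400, so the credit is $0.
Adoption Credit: $65,050 is at or below the $278,100 threshold, so the full $2,900 applies.
Total: $360 + $0 + $0 + $2,900 = $3,260.

$3,260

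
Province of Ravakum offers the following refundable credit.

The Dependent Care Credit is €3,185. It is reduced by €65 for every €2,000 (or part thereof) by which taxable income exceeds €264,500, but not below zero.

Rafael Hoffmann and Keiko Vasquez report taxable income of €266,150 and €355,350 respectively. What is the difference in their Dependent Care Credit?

€2,925

Rafael (€266,150): Dependent Care Credit: income exceeds €264,500 by €1,650, which is 1 full-or-partial €2,000 increment; reduction = 1 × €65 = €65, leaving €3,120.
Keiko (€355,350): Dependent Care Credit: income exceeds €264,500 by €90,850, which is 46 full-or-partial €2,000 increments; reduction = 46 × €65 = €2,990, leaving €195.
Difference: |€3,120 − €195| = €2,925.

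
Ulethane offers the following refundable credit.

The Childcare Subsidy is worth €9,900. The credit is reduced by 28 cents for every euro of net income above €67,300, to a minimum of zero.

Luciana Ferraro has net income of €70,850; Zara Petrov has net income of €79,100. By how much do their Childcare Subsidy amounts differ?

Luciana (€70,850): Childcare Subsidy: 28% of the €3,550 excess over €67,300 is €994; credit = €9,900 − €994 = €8,906.
Zara (€79,100): Childcare Subsidy: 28% of the €11,800 excess over €67,300 is €3,304; credit = €9,900 − €3,304 = €6,596.
Difference: |€8,906 − €6,596| = €2,310.

€2,310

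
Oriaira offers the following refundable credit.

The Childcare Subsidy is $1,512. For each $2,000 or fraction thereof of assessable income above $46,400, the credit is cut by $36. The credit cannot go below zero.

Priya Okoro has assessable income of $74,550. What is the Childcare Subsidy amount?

$972

Childcare Subsidy: income exceeds $46,400 by $28,150, which is 15 full-or-partial $2,000 increments; reduction = 15 × $36 = $540, leaving $972.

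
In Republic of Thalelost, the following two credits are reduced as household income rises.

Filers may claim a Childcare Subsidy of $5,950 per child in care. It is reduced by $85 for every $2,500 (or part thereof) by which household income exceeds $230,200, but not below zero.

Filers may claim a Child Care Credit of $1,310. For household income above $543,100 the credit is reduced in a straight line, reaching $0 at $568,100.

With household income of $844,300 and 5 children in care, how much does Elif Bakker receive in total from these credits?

Childcare Subsidy: base = 5 × $5,950 = $29,750. income exceeds $230,200 by $614,100, which is 246 full-or-partial $2,500 increments; reduction = 246 × $85 = $20,910, leaving $8,840.
Child Care Credit: $844,300 is at or above $568,100, so the credit is $0.
Total: $8,840 + $0 = $8,840.

$8,840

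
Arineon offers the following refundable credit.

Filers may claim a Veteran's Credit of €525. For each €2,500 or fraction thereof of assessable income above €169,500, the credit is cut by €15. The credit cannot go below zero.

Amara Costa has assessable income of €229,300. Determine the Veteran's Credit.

Veteran's Credit: income exceeds €169,500 by €59,800, which is 24 full-or-partial €2,500 increments; reduction = 24 × €15 = €360, leaving €165.

€165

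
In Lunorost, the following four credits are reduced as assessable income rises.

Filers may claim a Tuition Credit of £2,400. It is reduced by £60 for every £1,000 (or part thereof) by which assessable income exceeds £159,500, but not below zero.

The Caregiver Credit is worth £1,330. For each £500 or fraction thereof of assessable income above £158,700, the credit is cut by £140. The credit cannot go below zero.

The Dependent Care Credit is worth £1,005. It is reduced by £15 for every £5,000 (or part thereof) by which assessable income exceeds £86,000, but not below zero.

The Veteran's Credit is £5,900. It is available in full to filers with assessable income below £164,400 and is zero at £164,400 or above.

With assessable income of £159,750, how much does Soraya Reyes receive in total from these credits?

Tuition Credit: income exceeds £159,500 by £250, which is 1 full-or-partial £1,000 increment; reduction = 1 × £60 = £60, leaving £2,340.
Caregiver Credit: income exceeds £158,700 by £1,050, which is 3 full-or-partial £500 increments; reduction = 3 × £140 = £420, leaving £910.
Dependent Care Credit: income exceeds £86,000 by £73,750, which is 15 full-or-partial £5,000 increments; reduction = 15 × £15 = £225, leaving £780.
Veteran's Credit: £159,750 is below the £164,400 cutoff, so the full £5,900 applies.
Total: £2,340 + £910 + £780 + £5,900 = £9,930.

£9,930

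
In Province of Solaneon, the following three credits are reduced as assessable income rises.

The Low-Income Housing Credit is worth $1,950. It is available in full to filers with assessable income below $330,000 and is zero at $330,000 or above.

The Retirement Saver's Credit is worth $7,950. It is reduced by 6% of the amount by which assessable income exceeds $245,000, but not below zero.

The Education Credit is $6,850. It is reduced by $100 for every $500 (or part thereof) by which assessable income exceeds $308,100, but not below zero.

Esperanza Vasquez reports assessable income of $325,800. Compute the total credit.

$8,302

Low-Income Housing Credit: $325,800 is below the $330,000 cutoff, so the full $1,950 applies.
Retirement Saver's Credit: 6% of the $80,800 excess over $245,000 is $4,848; credit = $7,950 − $4,848 = $3,102.
Education Credit: income exceeds $308,100 by $17,700, which is 36 full-or-partial $500 increments; reduction = 36 × $100 = $3,600, leaving $3,250.
Total: $1,950 + $3,102 + $3,250 = $8,302.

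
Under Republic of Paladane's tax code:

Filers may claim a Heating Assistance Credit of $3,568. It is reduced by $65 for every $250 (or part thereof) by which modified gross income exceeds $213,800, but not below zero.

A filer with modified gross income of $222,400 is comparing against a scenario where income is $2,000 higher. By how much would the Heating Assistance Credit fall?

At $222,400 — income exceeds $213,800 by $8,600, which is 35 full-or-partial $250 increments; reduction = 35 × $65 = $2,275, leaving $1,293.
At $224,400 — income exceeds $213,800 by $10,600, which is 43 full-or-partial $250 increments; reduction = 43 × $65 = $2,795, leaving $773.
Lost: $1,293 − $773 = $520.

$520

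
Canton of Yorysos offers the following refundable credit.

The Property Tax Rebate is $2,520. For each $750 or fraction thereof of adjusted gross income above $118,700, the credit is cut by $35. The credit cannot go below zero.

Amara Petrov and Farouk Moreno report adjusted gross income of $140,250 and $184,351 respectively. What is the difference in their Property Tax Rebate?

Amara ($140,250): Property Tax Rebate: income exceeds $118,700 by $21,550, which is 29 full-or-partial $750 increments; reduction = 29 × $35 = $1,015, leaving $1,505.
Farouk ($184,351): Property Tax Rebate: income exceeds $118,700 by $65,651 → 88 increments × $35 = $3,080 ≥ base, so the credit is $0.
Difference: |$1,505 − $0| = $1,505.

$1,505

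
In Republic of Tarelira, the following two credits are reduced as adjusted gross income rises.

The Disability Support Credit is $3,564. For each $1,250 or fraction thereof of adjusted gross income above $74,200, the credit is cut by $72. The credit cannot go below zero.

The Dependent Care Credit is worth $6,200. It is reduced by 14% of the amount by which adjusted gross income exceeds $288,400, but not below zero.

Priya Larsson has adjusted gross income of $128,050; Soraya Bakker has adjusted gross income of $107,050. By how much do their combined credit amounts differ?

Priya ($128,050): Disability Support Credit: income exceeds $74,200 by $53,850, which is 44 full-or-partial $1,250 increments; reduction = 44 × $72 = $3,168, leaving $396. Dependent Care Credit: $128,050 is at or below the $288,400 threshold, so the full $6,200 applies. total $396 + $6,200 = $6,596
Soraya ($107,050): Disability Support Credit: income exceeds $74,200 by $32,850, which is 27 full-or-partial $1,250 increments; reduction = 27 × $72 = $1,944, leaving $1,620. Dependent Care Credit: $107,050 is at or below the $288,400 threshold, so the full $6,200 applies. total $1,620 + $6,200 = $7,820
Difference: |$6,596 − $7,820| = $1,224.

$1,224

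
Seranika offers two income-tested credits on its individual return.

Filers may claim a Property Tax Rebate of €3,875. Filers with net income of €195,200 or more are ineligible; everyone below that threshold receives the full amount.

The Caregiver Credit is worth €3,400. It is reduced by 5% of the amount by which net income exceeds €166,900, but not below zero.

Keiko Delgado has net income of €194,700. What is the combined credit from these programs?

€5,885

Property Tax Rebate: €194,700 is below the €195,200 cutoff, so the full €3,875 applies.
Caregiver Credit: 5% of the €27,800 excess over €166,900 is €1,390; credit = €3,400 − €1,390 = €2,010.
Total: €3,875 + €2,010 = €5,885.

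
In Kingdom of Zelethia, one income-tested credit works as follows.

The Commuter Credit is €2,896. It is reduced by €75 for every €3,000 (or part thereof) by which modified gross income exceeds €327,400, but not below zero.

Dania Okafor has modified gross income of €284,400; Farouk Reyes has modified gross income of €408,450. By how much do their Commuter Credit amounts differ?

€2,100

Dania (€284,400): Commuter Credit: €284,400 is at or below the €327,400 threshold, so the full €2,896 applies.
Farouk (€408,450): Commuter Credit: income exceeds €327,400 by €81,050, which is 28 full-or-partial €3,000 increments; reduction = 28 × €75 = €2,100, leaving €796.
Difference: |€2,896 − €796| = €2,100.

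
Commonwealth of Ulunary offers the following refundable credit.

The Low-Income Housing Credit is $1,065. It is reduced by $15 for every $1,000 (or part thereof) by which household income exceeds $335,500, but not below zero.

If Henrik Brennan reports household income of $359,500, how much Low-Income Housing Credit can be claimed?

$705

Low-Income Housing Credit: income exceeds $335,500 by $24,000, which is 24 full-or-partial $1,000 increments; reduction = 24 × $15 = $360, leaving $705.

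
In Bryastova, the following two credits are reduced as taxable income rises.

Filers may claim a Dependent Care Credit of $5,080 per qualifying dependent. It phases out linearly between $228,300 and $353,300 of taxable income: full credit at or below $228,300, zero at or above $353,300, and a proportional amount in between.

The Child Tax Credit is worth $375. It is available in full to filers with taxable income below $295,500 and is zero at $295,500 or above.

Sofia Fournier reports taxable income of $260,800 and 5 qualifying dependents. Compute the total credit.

Dependent Care Credit: base = 5 × $5,080 = $25,400. $260,800 is $32,500 into a $125,000 phase-out range, leaving 92,500/125,000 of the credit: $25,400 × 92,500/125,000 = $18,796.
Child Tax Credit: $260,800 is below the $295,500 cutoff, so the full $375 applies.
Total: $18,796 + $375 = $19,171.

$19,171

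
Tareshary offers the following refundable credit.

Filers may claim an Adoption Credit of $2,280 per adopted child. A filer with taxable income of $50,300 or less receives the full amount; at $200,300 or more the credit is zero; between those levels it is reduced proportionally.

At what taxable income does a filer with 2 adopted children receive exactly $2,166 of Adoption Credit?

Full credit = 2 × $2,280 = $4,560.
$2,166 is 2,166/4,560 of the full $4,560, so 2,394/4,560 of the $150,000 range has been used: income = $50,300 + $150,000 × 2,394/4,560 = $129,050.

$129,050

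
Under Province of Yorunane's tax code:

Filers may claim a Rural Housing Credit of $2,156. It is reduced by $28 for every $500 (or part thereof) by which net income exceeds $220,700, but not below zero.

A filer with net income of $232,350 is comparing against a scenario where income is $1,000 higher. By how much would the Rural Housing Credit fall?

At $232,350 — income exceeds $220,700 by $11,650, which is 24 full-or-partial $500 increments; reduction = 24 × $28 = $672, leaving $1,484.
At $233,350 — income exceeds $220,700 by $12,650, which is 26 full-or-partial $500 increments; reduction = 26 × $28 = $728, leaving $1,428.
Lost: $1,484 − $1,428 = $56.

$56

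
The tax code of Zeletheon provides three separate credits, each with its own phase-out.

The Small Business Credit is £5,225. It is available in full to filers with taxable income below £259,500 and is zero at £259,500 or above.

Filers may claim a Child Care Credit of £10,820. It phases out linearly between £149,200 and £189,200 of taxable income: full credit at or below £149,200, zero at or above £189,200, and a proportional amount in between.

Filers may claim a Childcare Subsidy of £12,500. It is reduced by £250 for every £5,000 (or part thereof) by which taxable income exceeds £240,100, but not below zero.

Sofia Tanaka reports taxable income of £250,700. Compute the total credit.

£16,975

Small Business Credit: £250,700 is below the £259,500 cutoff, so the full £5,225 applies.
Child Care Credit: £250,700 is at or above £189,200, so the credit is £0.
Childcare Subsidy: income exceeds £240,100 by £10,600, which is 3 full-or-partial £5,000 increments; reduction = 3 × £250 = £750, leaving £11,750.
Total: £5,225 + £0 + £11,750 = £16,975.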